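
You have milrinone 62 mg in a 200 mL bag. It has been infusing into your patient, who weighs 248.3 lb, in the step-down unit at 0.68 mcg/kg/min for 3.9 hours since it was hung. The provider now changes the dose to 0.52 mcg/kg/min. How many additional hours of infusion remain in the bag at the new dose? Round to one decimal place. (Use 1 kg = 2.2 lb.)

12.5 hours

Initial rate:
Weight = 248.3 lb ÷ 2.2 lb/kg = 112.8636 kg
Dose = 0.68 mcg/kg/min × 112.8636 kg = 76.74727 mcg/min
76.74727 mcg/min × 60 min/hr = 4604.836 mcg/hr
Concentration = 62 mg ÷ 200 mL = 0.31 mg/mL = 310 mcg/mL
Rate = 4604.836 mcg/hr ÷ 310 mcg/mL = 14.85431 mL/hr
Volume infused so far = 14.85431 mL/hr × 3.9 hr = 57.93181 mL
Volume remaining = 200 − 57.93181 = 142.0682 mL
New rate:
Dose = 0.52 mcg/kg/min × 112.8636 kg = 58.68909 mcg/min
58.68909 mcg/min × 60 min/hr = 3521.345 mcg/hr
Rate = 3521.345 mcg/hr ÷ 310 mcg/mL = 11.35918 mL/hr
Time remaining = 142.0682 mL ÷ 11.35918 mL/hr = 12.50691 hr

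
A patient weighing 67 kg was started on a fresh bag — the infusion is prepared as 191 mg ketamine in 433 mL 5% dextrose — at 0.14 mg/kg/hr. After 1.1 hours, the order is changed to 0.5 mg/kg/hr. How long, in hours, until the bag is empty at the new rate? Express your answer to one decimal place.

Initial rate:
Dose = 0.14 mg/kg/hr × 67 kg = 9.38 mg/hr
Concentration = 191 mg ÷ 433 mL = 0.4411085 mg/mL
Rate = 9.38 mg/hr ÷ 0.4411085 mg/mL = 21.26461 mL/hr
Volume infused so far = 21.26461 mL/hr × 1.1 hr = 23.39107 mL
Volume remaining = 433 − 23.39107 = 409.6089 mL
New rate:
Dose = 0.5 mg/kg/hr × 67 kg = 33.5 mg/hr
Rate = 33.5 mg/hr ÷ 0.4411085 mg/mL = 75.94503 mL/hr
Time remaining = 409.6089 mL ÷ 75.94503 mL/hr = 5.393493 hr

5.4 hours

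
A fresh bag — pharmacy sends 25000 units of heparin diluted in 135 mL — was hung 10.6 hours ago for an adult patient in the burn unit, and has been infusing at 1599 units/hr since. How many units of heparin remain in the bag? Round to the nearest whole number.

8051 units

Concentration = 25000 units ÷ 135 mL = 185.1852 units/mL
Rate = 1599 units/hr ÷ 185.1852 units/mL = 8.6346 mL/hr
Volume infused = 8.6346 mL/hr × 10.6 hr = 91.52676 mL
Volume remaining = 135 − 91.52676 = 43.47324 mL
Drug remaining = 43.47324 mL × 185.1852 units/mL = 8050.6 units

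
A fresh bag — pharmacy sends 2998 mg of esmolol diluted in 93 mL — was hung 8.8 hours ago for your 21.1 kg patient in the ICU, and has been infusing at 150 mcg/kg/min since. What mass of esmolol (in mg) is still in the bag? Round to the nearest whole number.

1327 mg

Dose = 150 mcg/kg/min × 21.1 kg = 3165 mcg/min
3165 mcg/min × 60 min/hr = 189900 mcg/hr
Concentration = 2998 mg ÷ 93 mL = 32.23656 mg/mL = 32236.56 mcg/mL
Rate = 189900 mcg/hr ÷ 32236.56 mcg/mL = 5.890827 mL/hr
Volume infused = 5.890827 mL/hr × 8.8 hr = 51.83928 mL
Volume remaining = 93 − 51.83928 = 41.16072 mL
Drug remaining = 41.16072 mL × 32236.56 mcg/mL = 1326880 mcg = 1326.88 mg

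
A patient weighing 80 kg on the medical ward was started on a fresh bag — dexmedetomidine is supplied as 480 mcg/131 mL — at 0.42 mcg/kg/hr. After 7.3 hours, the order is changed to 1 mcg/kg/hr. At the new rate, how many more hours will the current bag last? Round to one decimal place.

2.9 hours

Initial rate:
Dose = 0.42 mcg/kg/hr × 80 kg = 33.6 mcg/hr
Concentration = 480 mcg ÷ 131 mL = 3.664122 mcg/mL
Rate = 33.6 mcg/hr ÷ 3.664122 mcg/mL = 9.17 mL/hr
Volume infused so far = 9.17 mL/hr × 7.3 hr = 66.941 mL
Volume remaining = 131 − 66.941 = 64.059 mL
New rate:
Dose = 1 mcg/kg/hr × 80 kg = 80 mcg/hr
Rate = 80 mcg/hr ÷ 3.664122 mcg/mL = 21.83333 mL/hr
Time remaining = 64.059 mL ÷ 21.83333 mL/hr = 2.934 hr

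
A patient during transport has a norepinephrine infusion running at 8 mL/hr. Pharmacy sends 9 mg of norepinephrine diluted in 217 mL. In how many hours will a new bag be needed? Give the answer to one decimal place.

Duration = 217 mL ÷ 8 mL/hr = 27.125 hr

27.1 hours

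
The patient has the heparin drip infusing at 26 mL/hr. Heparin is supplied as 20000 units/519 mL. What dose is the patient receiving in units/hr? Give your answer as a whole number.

Concentration = 20000 units ÷ 519 mL = 38.53565 units/mL
Drug rate = 26 mL/hr × 38.53565 units/mL = 1001.927 units/hr

1002 units/hr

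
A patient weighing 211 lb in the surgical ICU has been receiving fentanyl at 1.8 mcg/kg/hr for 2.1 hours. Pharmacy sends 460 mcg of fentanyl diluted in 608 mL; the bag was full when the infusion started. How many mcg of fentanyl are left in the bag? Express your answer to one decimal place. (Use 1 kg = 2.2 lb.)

97.5 mcg

Weight = 211 lb ÷ 2.2 lb/kg = 95.90909 kg
Dose = 1.8 mcg/kg/hr × 95.90909 kg = 172.6364 mcg/hr
Concentration = 460 mcg ÷ 608 mL = 0.7565789 mcg/mL
Rate = 172.6364 mcg/hr ÷ 0.7565789 mcg/mL = 228.1802 mL/hr
Volume infused = 228.1802 mL/hr × 2.1 hr = 479.1785 mL
Volume remaining = 608 − 479.1785 = 128.8215 mL
Drug remaining = 128.8215 mL × 0.7565789 mcg/mL = 97.46364 mcg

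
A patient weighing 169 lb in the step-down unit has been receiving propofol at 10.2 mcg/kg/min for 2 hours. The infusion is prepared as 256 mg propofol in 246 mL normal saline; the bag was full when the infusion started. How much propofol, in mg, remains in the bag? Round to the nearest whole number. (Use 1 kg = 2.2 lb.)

Weight = 169 lb ÷ 2.2 lb/kg = 76.81818 kg
Dose = 10.2 mcg/kg/min × 76.81818 kg = 783.5455 mcg/min
783.5455 mcg/min × 60 min/hr = 47012.73 mcg/hr
Concentration = 256 mg ÷ 246 mL = 1.04065 mg/mL = 1040.65 mcg/mL
Rate = 47012.73 mcg/hr ÷ 1040.65 mcg/mL = 45.17629 mL/hr
Volume infused = 45.17629 mL/hr × 2 hr = 90.35259 mL
Volume remaining = 246 − 90.35259 = 155.6474 mL
Drug remaining = 155.6474 mL × 1040.65 mcg/mL = 161974.5 mcg = 161.9745 mg

162 mg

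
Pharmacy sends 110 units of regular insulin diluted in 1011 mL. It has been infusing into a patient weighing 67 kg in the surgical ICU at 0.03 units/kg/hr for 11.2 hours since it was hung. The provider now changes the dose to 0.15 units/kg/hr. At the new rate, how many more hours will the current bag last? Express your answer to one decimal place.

8.7 hours

Initial rate:
Dose = 0.03 units/kg/hr × 67 kg = 2.01 units/hr
Concentration = 110 units ÷ 1011 mL = 0.1088032 units/mL
Rate = 2.01 units/hr ÷ 0.1088032 units/mL = 18.47373 mL/hr
Volume infused so far = 18.47373 mL/hr × 11.2 hr = 206.9057 mL
Volume remaining = 1011 − 206.9057 = 804.0943 mL
New rate:
Dose = 0.15 units/kg/hr × 67 kg = 10.05 units/hr
Rate = 10.05 units/hr ÷ 0.1088032 units/mL = 92.36864 mL/hr
Time remaining = 804.0943 mL ÷ 92.36864 mL/hr = 8.705274 hr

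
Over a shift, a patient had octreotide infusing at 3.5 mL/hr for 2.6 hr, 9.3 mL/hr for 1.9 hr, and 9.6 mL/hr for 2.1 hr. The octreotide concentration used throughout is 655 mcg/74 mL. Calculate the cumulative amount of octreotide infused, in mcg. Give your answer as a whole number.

Concentration = 655 mcg ÷ 74 mL = 8.851351 mcg/mL
Stage 1: 3.5 mL/hr × 2.6 hr = 9.1 mL → 9.1 mL × 8.851351 mcg/mL = 80.5473 mcg
Stage 2: 9.3 mL/hr × 1.9 hr = 17.67 mL → 17.67 mL × 8.851351 mcg/mL = 156.4034 mcg
Stage 3: 9.6 mL/hr × 2.1 hr = 20.16 mL → 20.16 mL × 8.851351 mcg/mL = 178.4432 mcg
Total = 80.5473 + 156.4034 + 178.4432 = 415.3939 mcg

415 mcg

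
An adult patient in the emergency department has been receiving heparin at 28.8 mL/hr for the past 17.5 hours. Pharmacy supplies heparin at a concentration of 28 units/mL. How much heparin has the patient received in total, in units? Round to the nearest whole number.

Drug rate = 28.8 mL/hr × 28 units/mL = 806.4 units/hr
Total = 806.4 units/hr × 17.5 hr = 14112 units

14112 units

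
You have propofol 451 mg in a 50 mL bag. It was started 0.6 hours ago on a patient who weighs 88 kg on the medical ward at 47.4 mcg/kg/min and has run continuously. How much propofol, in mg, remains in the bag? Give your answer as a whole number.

Dose = 47.4 mcg/kg/min × 88 kg = 4171.2 mcg/min
4171.2 mcg/min × 60 min/hr = 250272 mcg/hr
Concentration = 451 mg ÷ 50 mL = 9.02 mg/mL = 9020 mcg/mL
Rate = 250272 mcg/hr ÷ 9020 mcg/mL = 27.74634 mL/hr
Volume infused = 27.74634 mL/hr × 0.6 hr = 16.6478 mL
Volume remaining = 50 − 16.6478 = 33.3522 mL
Drug remaining = 33.3522 mL × 9020 mcg/mL = 300836.8 mcg = 300.8368 mg

301 mg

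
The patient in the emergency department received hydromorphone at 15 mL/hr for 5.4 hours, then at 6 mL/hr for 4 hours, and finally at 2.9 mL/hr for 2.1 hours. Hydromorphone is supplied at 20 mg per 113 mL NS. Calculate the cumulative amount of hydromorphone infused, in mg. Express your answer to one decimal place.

19.7 mg

Concentration = 20 mg ÷ 113 mL = 0.1769912 mg/mL
Stage 1: 15 mL/hr × 5.4 hr = 81 mL → 81 mL × 0.1769912 mg/mL = 14.33628 mg
Stage 2: 6 mL/hr × 4 hr = 24 mL → 24 mL × 0.1769912 mg/mL = 4.247788 mg
Stage 3: 2.9 mL/hr × 2.1 hr = 6.09 mL → 6.09 mL × 0.1769912 mg/mL = 1.077876 mg
Total = 14.33628 + 4.247788 + 1.077876 = 19.66195 mg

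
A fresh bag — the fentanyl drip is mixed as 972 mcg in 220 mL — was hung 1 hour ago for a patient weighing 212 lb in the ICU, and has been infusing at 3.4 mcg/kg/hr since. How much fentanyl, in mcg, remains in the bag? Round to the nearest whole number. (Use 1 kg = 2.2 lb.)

644 mcg

Weight = 212 lb ÷ 2.2 lb/kg = 96.36364 kg
Dose = 3.4 mcg/kg/hr × 96.36364 kg = 327.6364 mcg/hr
Concentration = 972 mcg ÷ 220 mL = 4.418182 mcg/mL
Rate = 327.6364 mcg/hr ÷ 4.418182 mcg/mL = 74.15638 mL/hr
Volume infused = 74.15638 mL/hr × 1 hr = 74.15638 mL
Volume remaining = 220 − 74.15638 = 145.8436 mL
Drug remaining = 145.8436 mL × 4.418182 mcg/mL = 644.3636 mcg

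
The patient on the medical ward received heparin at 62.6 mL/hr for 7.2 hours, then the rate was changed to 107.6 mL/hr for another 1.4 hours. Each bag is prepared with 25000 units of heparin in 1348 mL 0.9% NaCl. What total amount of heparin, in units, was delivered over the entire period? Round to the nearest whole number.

Concentration = 25000 units ÷ 1348 mL = 18.54599 units/mL
Stage 1: 62.6 mL/hr × 7.2 hr = 450.72 mL → 450.72 mL × 18.54599 units/mL = 8359.05 units
Stage 2: 107.6 mL/hr × 1.4 hr = 150.64 mL → 150.64 mL × 18.54599 units/mL = 2793.769 units
Total = 8359.05 + 2793.769 = 11152.82 units

11153 units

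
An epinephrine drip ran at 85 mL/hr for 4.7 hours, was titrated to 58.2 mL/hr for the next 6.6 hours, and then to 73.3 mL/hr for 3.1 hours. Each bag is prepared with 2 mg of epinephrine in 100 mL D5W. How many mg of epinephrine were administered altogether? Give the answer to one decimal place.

20.2 mg

Concentration = 2 mg ÷ 100 mL = 0.02 mg/mL
Stage 1: 85 mL/hr × 4.7 hr = 399.5 mL → 399.5 mL × 0.02 mg/mL = 7.99 mg
Stage 2: 58.2 mL/hr × 6.6 hr = 384.12 mL → 384.12 mL × 0.02 mg/mL = 7.6824 mg
Stage 3: 73.3 mL/hr × 3.1 hr = 227.23 mL → 227.23 mL × 0.02 mg/mL = 4.5446 mg
Total = 7.99 + 7.6824 + 4.5446 = 20.217 mg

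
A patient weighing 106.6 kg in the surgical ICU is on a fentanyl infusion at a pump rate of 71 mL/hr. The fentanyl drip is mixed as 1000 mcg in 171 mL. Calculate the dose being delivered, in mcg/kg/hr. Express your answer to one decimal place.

Concentration = 1000 mcg ÷ 171 mL = 5.847953 mcg/mL
Drug rate = 71 mL/hr × 5.847953 mcg/mL = 415.2047 mcg/hr
415.2047 mcg/hr ÷ 106.6 kg = 3.894978 mcg/kg/hr

3.9 mcg/kg/hr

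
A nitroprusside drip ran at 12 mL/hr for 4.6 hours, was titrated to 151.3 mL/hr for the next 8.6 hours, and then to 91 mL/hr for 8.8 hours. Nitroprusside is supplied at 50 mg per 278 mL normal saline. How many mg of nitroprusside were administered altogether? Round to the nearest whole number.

Concentration = 50 mg ÷ 278 mL = 0.1798561 mg/mL
Stage 1: 12 mL/hr × 4.6 hr = 55.2 mL → 55.2 mL × 0.1798561 mg/mL = 9.928058 mg
Stage 2: 151.3 mL/hr × 8.6 hr = 1301.18 mL → 1301.18 mL × 0.1798561 mg/mL = 234.0252 mg
Stage 3: 91 mL/hr × 8.8 hr = 800.8 mL → 800.8 mL × 0.1798561 mg/mL = 144.0288 mg
Total = 9.928058 + 234.0252 + 144.0288 = 387.982 mg

388 mg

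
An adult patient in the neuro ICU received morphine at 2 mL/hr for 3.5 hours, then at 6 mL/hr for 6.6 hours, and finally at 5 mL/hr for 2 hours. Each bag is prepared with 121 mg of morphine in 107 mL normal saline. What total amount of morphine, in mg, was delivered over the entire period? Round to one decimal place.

Concentration = 121 mg ÷ 107 mL = 1.130841 mg/mL
Stage 1: 2 mL/hr × 3.5 hr = 7 mL → 7 mL × 1.130841 mg/mL = 7.915888 mg
Stage 2: 6 mL/hr × 6.6 hr = 39.6 mL → 39.6 mL × 1.130841 mg/mL = 44.78131 mg
Stage 3: 5 mL/hr × 2 hr = 10 mL → 10 mL × 1.130841 mg/mL = 11.30841 mg
Total = 7.915888 + 44.78131 + 11.30841 = 64.00561 mg

64.0 mg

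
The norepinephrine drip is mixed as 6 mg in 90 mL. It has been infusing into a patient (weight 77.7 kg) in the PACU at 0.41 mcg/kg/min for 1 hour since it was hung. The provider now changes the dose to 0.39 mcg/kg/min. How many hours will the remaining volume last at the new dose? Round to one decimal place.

Initial rate:
Dose = 0.41 mcg/kg/min × 77.7 kg = 31.857 mcg/min
31.857 mcg/min × 60 min/hr = 1911.42 mcg/hr
Concentration = 6 mg ÷ 90 mL = 0.06666667 mg/mL = 66.66667 mcg/mL
Rate = 1911.42 mcg/hr ÷ 66.66667 mcg/mL = 28.6713 mL/hr
Volume infused so far = 28.6713 mL/hr × 1 hr = 28.6713 mL
Volume remaining = 90 − 28.6713 = 61.3287 mL
New rate:
Dose = 0.39 mcg/kg/min × 77.7 kg = 30.303 mcg/min
30.303 mcg/min × 60 min/hr = 1818.18 mcg/hr
Rate = 1818.18 mcg/hr ÷ 66.66667 mcg/mL = 27.2727 mL/hr
Time remaining = 61.3287 mL ÷ 27.2727 mL/hr = 2.248721 hr

2.2 hours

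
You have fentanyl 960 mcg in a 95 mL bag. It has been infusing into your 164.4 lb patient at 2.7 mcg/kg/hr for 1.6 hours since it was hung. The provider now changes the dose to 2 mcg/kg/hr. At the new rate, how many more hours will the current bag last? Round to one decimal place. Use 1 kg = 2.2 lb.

4.3 hours

Initial rate:
Weight = 164.4 lb ÷ 2.2 lb/kg = 74.72727 kg
Dose = 2.7 mcg/kg/hr × 74.72727 kg = 201.7636 mcg/hr
Concentration = 960 mcg ÷ 95 mL = 10.10526 mcg/mL
Rate = 201.7636 mcg/hr ÷ 10.10526 mcg/mL = 19.96619 mL/hr
Volume infused so far = 19.96619 mL/hr × 1.6 hr = 31.94591 mL
Volume remaining = 95 − 31.94591 = 63.05409 mL
New rate:
Dose = 2 mcg/kg/hr × 74.72727 kg = 149.4545 mcg/hr
Rate = 149.4545 mcg/hr ÷ 10.10526 mcg/mL = 14.78977 mL/hr
Time remaining = 63.05409 mL ÷ 14.78977 mL/hr = 4.263358 hr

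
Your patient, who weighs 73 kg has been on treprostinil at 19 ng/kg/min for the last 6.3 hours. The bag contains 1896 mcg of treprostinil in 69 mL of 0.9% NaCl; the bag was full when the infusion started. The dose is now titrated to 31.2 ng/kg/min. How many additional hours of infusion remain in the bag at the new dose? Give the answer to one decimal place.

Initial rate:
Dose = 19 ng/kg/min × 73 kg = 1387 ng/min
1387 ng/min × 60 min/hr = 83220 ng/hr
Concentration = 1896 mcg ÷ 69 mL = 27.47826 mcg/mL = 27478.26 ng/mL
Rate = 83220 ng/hr ÷ 27478.26 ng/mL = 3.028576 mL/hr
Volume infused so far = 3.028576 mL/hr × 6.3 hr = 19.08003 mL
Volume remaining = 69 − 19.08003 = 49.91997 mL
New rate:
Dose = 31.2 ng/kg/min × 73 kg = 2277.6 ng/min
2277.6 ng/min × 60 min/hr = 136656 ng/hr
Rate = 136656 ng/hr ÷ 27478.26 ng/mL = 4.973241 mL/hr
Time remaining = 49.91997 mL ÷ 4.973241 mL/hr = 10.03772 hr

10.0 hours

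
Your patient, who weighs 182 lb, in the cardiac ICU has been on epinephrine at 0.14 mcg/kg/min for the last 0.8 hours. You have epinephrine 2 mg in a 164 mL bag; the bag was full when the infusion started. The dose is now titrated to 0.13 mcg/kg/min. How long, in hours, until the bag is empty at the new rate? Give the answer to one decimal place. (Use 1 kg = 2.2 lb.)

2.2 hours

Initial rate:
Weight = 182 lb ÷ 2.2 lb/kg = 82.72727 kg
Dose = 0.14 mcg/kg/min × 82.72727 kg = 11.58182 mcg/min
11.58182 mcg/min × 60 min/hr = 694.9091 mcg/hr
Concentration = 2 mg ÷ 164 mL = 0.01219512 mg/mL = 12.19512 mcg/mL
Rate = 694.9091 mcg/hr ÷ 12.19512 mcg/mL = 56.98255 mL/hr
Volume infused so far = 56.98255 mL/hr × 0.8 hr = 45.58604 mL
Volume remaining = 164 − 45.58604 = 118.414 mL
New rate:
Dose = 0.13 mcg/kg/min × 82.72727 kg = 10.75455 mcg/min
10.75455 mcg/min × 60 min/hr = 645.2727 mcg/hr
Rate = 645.2727 mcg/hr ÷ 12.19512 mcg/mL = 52.91236 mL/hr
Time remaining = 118.414 mL ÷ 52.91236 mL/hr = 2.237926 hr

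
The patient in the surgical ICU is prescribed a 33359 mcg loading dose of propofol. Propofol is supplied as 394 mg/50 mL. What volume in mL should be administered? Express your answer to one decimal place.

Concentration = 394 mg ÷ 50 mL = 7.88 mg/mL = 7880 mcg/mL
Volume = 33359 mcg ÷ 7880 mcg/mL = 4.233376 mL

4.2 mL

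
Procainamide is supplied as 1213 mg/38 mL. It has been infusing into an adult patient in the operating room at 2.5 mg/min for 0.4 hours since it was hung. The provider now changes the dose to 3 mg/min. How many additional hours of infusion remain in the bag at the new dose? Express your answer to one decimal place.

Initial rate:
2.5 mg/min × 60 min/hr = 150 mg/hr
Concentration = 1213 mg ÷ 38 mL = 31.92105 mg/mL
Rate = 150 mg/hr ÷ 31.92105 mg/mL = 4.699093 mL/hr
Volume infused so far = 4.699093 mL/hr × 0.4 hr = 1.879637 mL
Volume remaining = 38 − 1.879637 = 36.12036 mL
New rate:
3 mg/min × 60 min/hr = 180 mg/hr
Rate = 180 mg/hr ÷ 31.92105 mg/mL = 5.638912 mL/hr
Time remaining = 36.12036 mL ÷ 5.638912 mL/hr = 6.405556 hr

6.4 hours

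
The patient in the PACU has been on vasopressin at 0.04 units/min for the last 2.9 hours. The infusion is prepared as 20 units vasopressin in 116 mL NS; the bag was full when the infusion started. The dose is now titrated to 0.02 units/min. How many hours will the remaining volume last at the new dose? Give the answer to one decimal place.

10.9 hours

Initial rate:
0.04 units/min × 60 min/hr = 2.4 units/hr
Concentration = 20 units ÷ 116 mL = 0.1724138 units/mL
Rate = 2.4 units/hr ÷ 0.1724138 units/mL = 13.92 mL/hr
Volume infused so far = 13.92 mL/hr × 2.9 hr = 40.368 mL
Volume remaining = 116 − 40.368 = 75.632 mL
New rate:
0.02 units/min × 60 min/hr = 1.2 units/hr
Rate = 1.2 units/hr ÷ 0.1724138 units/mL = 6.96 mL/hr
Time remaining = 75.632 mL ÷ 6.96 mL/hr = 10.86667 hr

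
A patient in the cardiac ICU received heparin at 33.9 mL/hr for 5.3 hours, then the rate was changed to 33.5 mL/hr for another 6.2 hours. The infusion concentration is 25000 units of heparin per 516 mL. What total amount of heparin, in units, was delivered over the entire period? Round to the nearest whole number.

18768 units

Concentration = 25000 units ÷ 516 mL = 48.44961 units/mL
Stage 1: 33.9 mL/hr × 5.3 hr = 179.67 mL → 179.67 mL × 48.44961 units/mL = 8704.942 units
Stage 2: 33.5 mL/hr × 6.2 hr = 207.7 mL → 207.7 mL × 48.44961 units/mL = 10062.98 units
Total = 8704.942 + 10062.98 = 18767.93 units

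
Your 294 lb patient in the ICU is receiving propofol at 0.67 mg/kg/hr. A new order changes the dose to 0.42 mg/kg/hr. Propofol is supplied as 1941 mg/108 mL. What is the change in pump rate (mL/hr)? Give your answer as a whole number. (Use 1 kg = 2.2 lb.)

2 mL/hr

At the current dose:
Weight = 294 lb ÷ 2.2 lb/kg = 133.6364 kg
Dose = 0.67 mg/kg/hr × 133.6364 kg = 89.53636 mg/hr
Concentration = 1941 mg ÷ 108 mL = 17.97222 mg/mL
Rate = 89.53636 mg/hr ÷ 17.97222 mg/mL = 4.981931 mL/hr
At the new dose:
Dose = 0.42 mg/kg/hr × 133.6364 kg = 56.12727 mg/hr
Rate = 56.12727 mg/hr ÷ 17.97222 mg/mL = 3.123001 mL/hr
Change = 3.123001 − 4.981931 = -1.858929 mL/hr → 1.858929 mL/hr decrease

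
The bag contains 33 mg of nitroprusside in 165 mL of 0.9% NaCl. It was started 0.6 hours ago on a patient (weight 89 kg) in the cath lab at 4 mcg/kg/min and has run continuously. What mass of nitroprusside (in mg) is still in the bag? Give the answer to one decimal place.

Dose = 4 mcg/kg/min × 89 kg = 356 mcg/min
356 mcg/min × 60 min/hr = 21360 mcg/hr
Concentration = 33 mg ÷ 165 mL = 0.2 mg/mL = 200 mcg/mL
Rate = 21360 mcg/hr ÷ 200 mcg/mL = 106.8 mL/hr
Volume infused = 106.8 mL/hr × 0.6 hr = 64.08 mL
Volume remaining = 165 − 64.08 = 100.92 mL
Drug remaining = 100.92 mL × 200 mcg/mL = 20184 mcg = 20.184 mg

20.2 mg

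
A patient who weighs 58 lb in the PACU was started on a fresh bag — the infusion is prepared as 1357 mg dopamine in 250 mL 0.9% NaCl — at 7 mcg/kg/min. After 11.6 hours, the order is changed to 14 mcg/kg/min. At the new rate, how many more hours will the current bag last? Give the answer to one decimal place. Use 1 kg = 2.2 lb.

55.5 hours

Initial rate:
Weight = 58 lb ÷ 2.2 lb/kg = 26.36364 kg
Dose = 7 mcg/kg/min × 26.36364 kg = 184.5455 mcg/min
184.5455 mcg/min × 60 min/hr = 11072.73 mcg/hr
Concentration = 1357 mg ÷ 250 mL = 5.428 mg/mL = 5428 mcg/mL
Rate = 11072.73 mcg/hr ÷ 5428 mcg/mL = 2.039928 mL/hr
Volume infused so far = 2.039928 mL/hr × 11.6 hr = 23.66316 mL
Volume remaining = 250 − 23.66316 = 226.3368 mL
New rate:
Dose = 14 mcg/kg/min × 26.36364 kg = 369.0909 mcg/min
369.0909 mcg/min × 60 min/hr = 22145.45 mcg/hr
Rate = 22145.45 mcg/hr ÷ 5428 mcg/mL = 4.079855 mL/hr
Time remaining = 226.3368 mL ÷ 4.079855 mL/hr = 55.47668 hr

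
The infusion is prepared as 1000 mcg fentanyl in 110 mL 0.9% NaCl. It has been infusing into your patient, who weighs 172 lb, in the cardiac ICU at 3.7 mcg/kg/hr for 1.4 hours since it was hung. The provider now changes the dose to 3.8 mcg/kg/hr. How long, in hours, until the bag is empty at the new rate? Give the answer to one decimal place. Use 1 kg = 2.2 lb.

Initial rate:
Weight = 172 lb ÷ 2.2 lb/kg = 78.18182 kg
Dose = 3.7 mcg/kg/hr × 78.18182 kg = 289.2727 mcg/hr
Concentration = 1000 mcg ÷ 110 mL = 9.090909 mcg/mL
Rate = 289.2727 mcg/hr ÷ 9.090909 mcg/mL = 31.82 mL/hr
Volume infused so far = 31.82 mL/hr × 1.4 hr = 44.548 mL
Volume remaining = 110 − 44.548 = 65.452 mL
New rate:
Dose = 3.8 mcg/kg/hr × 78.18182 kg = 297.0909 mcg/hr
Rate = 297.0909 mcg/hr ÷ 9.090909 mcg/mL = 32.68 mL/hr
Time remaining = 65.452 mL ÷ 32.68 mL/hr = 2.002815 hr

2.0 hours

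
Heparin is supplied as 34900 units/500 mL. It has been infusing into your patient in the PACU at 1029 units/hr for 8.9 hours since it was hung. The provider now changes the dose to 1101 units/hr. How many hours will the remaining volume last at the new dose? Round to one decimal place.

23.4 hours

Initial rate:
Concentration = 34900 units ÷ 500 mL = 69.8 units/mL
Rate = 1029 units/hr ÷ 69.8 units/mL = 14.74212 mL/hr
Volume infused so far = 14.74212 mL/hr × 8.9 hr = 131.2049 mL
Volume remaining = 500 − 131.2049 = 368.7951 mL
New rate:
Rate = 1101 units/hr ÷ 69.8 units/mL = 15.77364 mL/hr
Time remaining = 368.7951 mL ÷ 15.77364 mL/hr = 23.38047 hr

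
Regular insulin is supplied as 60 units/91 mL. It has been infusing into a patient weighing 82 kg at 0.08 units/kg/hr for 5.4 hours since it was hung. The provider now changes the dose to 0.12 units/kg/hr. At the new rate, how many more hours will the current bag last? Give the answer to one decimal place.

2.5 hours

Initial rate:
Dose = 0.08 units/kg/hr × 82 kg = 6.56 units/hr
Concentration = 60 units ÷ 91 mL = 0.6593407 units/mL
Rate = 6.56 units/hr ÷ 0.6593407 units/mL = 9.949333 mL/hr
Volume infused so far = 9.949333 mL/hr × 5.4 hr = 53.7264 mL
Volume remaining = 91 − 53.7264 = 37.2736 mL
New rate:
Dose = 0.12 units/kg/hr × 82 kg = 9.84 units/hr
Rate = 9.84 units/hr ÷ 0.6593407 units/mL = 14.924 mL/hr
Time remaining = 37.2736 mL ÷ 14.924 mL/hr = 2.497561 hr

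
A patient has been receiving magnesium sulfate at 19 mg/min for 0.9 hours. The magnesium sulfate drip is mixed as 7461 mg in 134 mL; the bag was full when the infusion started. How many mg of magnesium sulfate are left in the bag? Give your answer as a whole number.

6435 mg

19 mg/min × 60 min/hr = 1140 mg/hr
Concentration = 7461 mg ÷ 134 mL = 55.6791 mg/mL
Rate = 1140 mg/hr ÷ 55.6791 mg/mL = 20.47447 mL/hr
Volume infused = 20.47447 mL/hr × 0.9 hr = 18.42702 mL
Volume remaining = 134 − 18.42702 = 115.573 mL
Drug remaining = 115.573 mL × 55.6791 mg/mL = 6435 mg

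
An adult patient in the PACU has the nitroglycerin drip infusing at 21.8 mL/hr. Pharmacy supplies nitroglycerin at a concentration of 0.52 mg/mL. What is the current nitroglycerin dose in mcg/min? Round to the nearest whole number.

189 mcg/min

Concentration = 0.52 mg/mL = 520 mcg/mL
Drug rate = 21.8 mL/hr × 520 mcg/mL = 11336 mcg/hr
11336 mcg/hr ÷ 60 min/hr = 188.9333 mcg/min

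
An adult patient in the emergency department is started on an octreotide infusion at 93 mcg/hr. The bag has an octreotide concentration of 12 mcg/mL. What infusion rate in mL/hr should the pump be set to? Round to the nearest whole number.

8 mL/hr

Rate = 93 mcg/hr ÷ 12 mcg/mL = 7.75 mL/hr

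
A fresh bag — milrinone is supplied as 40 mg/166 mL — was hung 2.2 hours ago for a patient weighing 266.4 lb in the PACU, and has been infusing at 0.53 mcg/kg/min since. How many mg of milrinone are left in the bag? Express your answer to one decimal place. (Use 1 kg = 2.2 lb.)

31.5 mg

Weight = 266.4 lb ÷ 2.2 lb/kg = 121.0909 kg
Dose = 0.53 mcg/kg/min × 121.0909 kg = 64.17818 mcg/min
64.17818 mcg/min × 60 min/hr = 3850.691 mcg/hr
Concentration = 40 mg ÷ 166 mL = 0.2409639 mg/mL = 240.9639 mcg/mL
Rate = 3850.691 mcg/hr ÷ 240.9639 mcg/mL = 15.98037 mL/hr
Volume infused = 15.98037 mL/hr × 2.2 hr = 35.15681 mL
Volume remaining = 166 − 35.15681 = 130.8432 mL
Drug remaining = 130.8432 mL × 240.9639 mcg/mL = 31528.48 mcg = 31.52848 mg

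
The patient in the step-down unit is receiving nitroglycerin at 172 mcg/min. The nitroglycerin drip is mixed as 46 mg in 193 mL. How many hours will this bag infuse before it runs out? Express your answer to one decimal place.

4.5 hours

172 mcg/min × 60 min/hr = 10320 mcg/hr
Concentration = 46 mg ÷ 193 mL = 0.238342 mg/mL = 238.342 mcg/mL
Rate = 10320 mcg/hr ÷ 238.342 mcg/mL = 43.29913 mL/hr
Duration = 193 mL ÷ 43.29913 mL/hr = 4.457364 hr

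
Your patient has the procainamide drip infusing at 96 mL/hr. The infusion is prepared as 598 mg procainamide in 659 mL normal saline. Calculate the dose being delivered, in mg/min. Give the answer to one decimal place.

1.5 mg/min

Concentration = 598 mg ÷ 659 mL = 0.9074355 mg/mL
Drug rate = 96 mL/hr × 0.9074355 mg/mL = 87.11381 mg/hr
87.11381 mg/hr ÷ 60 min/hr = 1.451897 mg/min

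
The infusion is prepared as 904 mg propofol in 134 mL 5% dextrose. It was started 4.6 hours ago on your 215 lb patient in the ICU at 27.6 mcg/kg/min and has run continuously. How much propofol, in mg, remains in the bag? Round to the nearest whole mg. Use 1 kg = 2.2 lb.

160 mg

Weight = 215 lb ÷ 2.2 lb/kg = 97.72727 kg
Dose = 27.6 mcg/kg/min × 97.72727 kg = 2697.273 mcg/min
2697.273 mcg/min × 60 min/hr = 161836.4 mcg/hr
Concentration = 904 mg ÷ 134 mL = 6.746269 mg/mL = 6746.269 mcg/mL
Rate = 161836.4 mcg/hr ÷ 6746.269 mcg/mL = 23.98902 mL/hr
Volume infused = 23.98902 mL/hr × 4.6 hr = 110.3495 mL
Volume remaining = 134 − 110.3495 = 23.65051 mL
Drug remaining = 23.65051 mL × 6746.269 mcg/mL = 159552.7 mcg = 159.5527 mg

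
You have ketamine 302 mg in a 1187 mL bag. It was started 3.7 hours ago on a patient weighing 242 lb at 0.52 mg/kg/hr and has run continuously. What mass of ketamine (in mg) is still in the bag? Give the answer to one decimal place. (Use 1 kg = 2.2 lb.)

Weight = 242 lb ÷ 2.2 lb/kg = 110 kg
Dose = 0.52 mg/kg/hr × 110 kg = 57.2 mg/hr
Concentration = 302 mg ÷ 1187 mL = 0.2544229 mg/mL
Rate = 57.2 mg/hr ÷ 0.2544229 mg/mL = 224.8225 mL/hr
Volume infused = 224.8225 mL/hr × 3.7 hr = 831.8433 mL
Volume remaining = 1187 − 831.8433 = 355.1567 mL
Drug remaining = 355.1567 mL × 0.2544229 mg/mL = 90.36 mg

90.4 mg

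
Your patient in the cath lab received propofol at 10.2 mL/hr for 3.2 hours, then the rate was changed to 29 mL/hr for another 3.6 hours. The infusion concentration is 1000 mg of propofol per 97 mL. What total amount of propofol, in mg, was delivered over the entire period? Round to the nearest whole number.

1413 mg

Concentration = 1000 mg ÷ 97 mL = 10.30928 mg/mL
Stage 1: 10.2 mL/hr × 3.2 hr = 32.64 mL → 32.64 mL × 10.30928 mg/mL = 336.4948 mg
Stage 2: 29 mL/hr × 3.6 hr = 104.4 mL → 104.4 mL × 10.30928 mg/mL = 1076.289 mg
Total = 336.4948 + 1076.289 = 1412.784 mg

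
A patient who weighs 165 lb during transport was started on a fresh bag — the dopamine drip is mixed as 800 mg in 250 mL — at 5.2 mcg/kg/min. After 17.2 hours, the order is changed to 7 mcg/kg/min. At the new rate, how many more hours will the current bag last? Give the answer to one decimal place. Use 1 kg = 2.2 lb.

12.6 hours

Initial rate:
Weight = 165 lb ÷ 2.2 lb/kg = 75 kg
Dose = 5.2 mcg/kg/min × 75 kg = 390 mcg/min
390 mcg/min × 60 min/hr = 23400 mcg/hr
Concentration = 800 mg ÷ 250 mL = 3.2 mg/mL = 3200 mcg/mL
Rate = 23400 mcg/hr ÷ 3200 mcg/mL = 7.3125 mL/hr
Volume infused so far = 7.3125 mL/hr × 17.2 hr = 125.775 mL
Volume remaining = 250 − 125.775 = 124.225 mL
New rate:
Dose = 7 mcg/kg/min × 75 kg = 525 mcg/min
525 mcg/min × 60 min/hr = 31500 mcg/hr
Rate = 31500 mcg/hr ÷ 3200 mcg/mL = 9.84375 mL/hr
Time remaining = 124.225 mL ÷ 9.84375 mL/hr = 12.61968 hr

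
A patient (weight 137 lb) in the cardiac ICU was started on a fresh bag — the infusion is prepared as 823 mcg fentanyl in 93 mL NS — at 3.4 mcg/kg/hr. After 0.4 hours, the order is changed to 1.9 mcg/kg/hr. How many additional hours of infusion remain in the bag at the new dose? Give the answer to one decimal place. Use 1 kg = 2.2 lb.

6.2 hours

Initial rate:
Weight = 137 lb ÷ 2.2 lb/kg = 62.27273 kg
Dose = 3.4 mcg/kg/hr × 62.27273 kg = 211.7273 mcg/hr
Concentration = 823 mcg ÷ 93 mL = 8.849462 mcg/mL
Rate = 211.7273 mcg/hr ÷ 8.849462 mcg/mL = 23.92544 mL/hr
Volume infused so far = 23.92544 mL/hr × 0.4 hr = 9.570176 mL
Volume remaining = 93 − 9.570176 = 83.42982 mL
New rate:
Dose = 1.9 mcg/kg/hr × 62.27273 kg = 118.3182 mcg/hr
Rate = 118.3182 mcg/hr ÷ 8.849462 mcg/mL = 13.3701 mL/hr
Time remaining = 83.42982 mL ÷ 13.3701 mL/hr = 6.240031 hr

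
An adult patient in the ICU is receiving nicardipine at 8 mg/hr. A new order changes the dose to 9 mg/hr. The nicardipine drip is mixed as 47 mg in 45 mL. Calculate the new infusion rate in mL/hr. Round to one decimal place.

Concentration = 47 mg ÷ 45 mL = 1.044444 mg/mL
Rate = 9 mg/hr ÷ 1.044444 mg/mL = 8.617021 mL/hr

8.6 mL/hr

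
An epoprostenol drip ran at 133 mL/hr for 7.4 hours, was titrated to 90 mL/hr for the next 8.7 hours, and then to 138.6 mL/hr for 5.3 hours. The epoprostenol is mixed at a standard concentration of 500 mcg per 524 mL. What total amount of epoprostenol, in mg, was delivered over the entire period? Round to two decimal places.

2.39 mg

Concentration = 500 mcg ÷ 524 mL = 0.9541985 mcg/mL
Stage 1: 133 mL/hr × 7.4 hr = 984.2 mL → 984.2 mL × 0.9541985 mcg/mL = 939.1221 mcg
Stage 2: 90 mL/hr × 8.7 hr = 783 mL → 783 mL × 0.9541985 mcg/mL = 747.1374 mcg
Stage 3: 138.6 mL/hr × 5.3 hr = 734.58 mL → 734.58 mL × 0.9541985 mcg/mL = 700.9351 mcg
Total = 939.1221 + 747.1374 + 700.9351 = 2387.195 mcg = 2.387195 mg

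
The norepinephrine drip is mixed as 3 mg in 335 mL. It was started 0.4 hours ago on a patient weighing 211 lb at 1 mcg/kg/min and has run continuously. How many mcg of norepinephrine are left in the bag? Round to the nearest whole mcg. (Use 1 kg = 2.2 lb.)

Weight = 211 lb ÷ 2.2 lb/kg = 95.90909 kg
Dose = 1 mcg/kg/min × 95.90909 kg = 95.90909 mcg/min
95.90909 mcg/min × 60 min/hr = 5754.545 mcg/hr
Concentration = 3 mg ÷ 335 mL = 0.008955224 mg/mL = 8.955224 mcg/mL
Rate = 5754.545 mcg/hr ÷ 8.955224 mcg/mL = 642.5909 mL/hr
Volume infused = 642.5909 mL/hr × 0.4 hr = 257.0364 mL
Volume remaining = 335 − 257.0364 = 77.96364 mL
Drug remaining = 77.96364 mL × 8.955224 mcg/mL = 698.1818 mcg

698 mcg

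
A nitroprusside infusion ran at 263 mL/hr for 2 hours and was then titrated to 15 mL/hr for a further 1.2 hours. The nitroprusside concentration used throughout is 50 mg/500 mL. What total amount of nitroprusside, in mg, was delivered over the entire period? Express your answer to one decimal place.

54.4 mg

Concentration = 50 mg ÷ 500 mL = 0.1 mg/mL
Stage 1: 263 mL/hr × 2 hr = 526 mL → 526 mL × 0.1 mg/mL = 52.6 mg
Stage 2: 15 mL/hr × 1.2 hr = 18 mL → 18 mL × 0.1 mg/mL = 1.8 mg
Total = 52.6 + 1.8 = 54.4 mg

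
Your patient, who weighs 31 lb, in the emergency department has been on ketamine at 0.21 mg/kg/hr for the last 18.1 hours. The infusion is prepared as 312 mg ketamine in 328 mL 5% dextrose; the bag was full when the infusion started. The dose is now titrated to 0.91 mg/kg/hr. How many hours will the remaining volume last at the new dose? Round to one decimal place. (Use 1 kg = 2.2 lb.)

Initial rate:
Weight = 31 lb ÷ 2.2 lb/kg = 14.09091 kg
Dose = 0.21 mg/kg/hr × 14.09091 kg = 2.959091 mg/hr
Concentration = 312 mg ÷ 328 mL = 0.9512195 mg/mL
Rate = 2.959091 mg/hr ÷ 0.9512195 mg/mL = 3.110839 mL/hr
Volume infused so far = 3.110839 mL/hr × 18.1 hr = 56.30619 mL
Volume remaining = 328 − 56.30619 = 271.6938 mL
New rate:
Dose = 0.91 mg/kg/hr × 14.09091 kg = 12.82273 mg/hr
Rate = 12.82273 mg/hr ÷ 0.9512195 mg/mL = 13.4803 mL/hr
Time remaining = 271.6938 mL ÷ 13.4803 mL/hr = 20.15487 hr

20.2 hours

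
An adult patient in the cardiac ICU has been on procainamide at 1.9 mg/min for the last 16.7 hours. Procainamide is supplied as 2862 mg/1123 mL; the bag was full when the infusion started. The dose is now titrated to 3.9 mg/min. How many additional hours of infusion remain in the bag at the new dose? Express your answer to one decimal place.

Initial rate:
1.9 mg/min × 60 min/hr = 114 mg/hr
Concentration = 2862 mg ÷ 1123 mL = 2.548531 mg/mL
Rate = 114 mg/hr ÷ 2.548531 mg/mL = 44.73166 mL/hr
Volume infused so far = 44.73166 mL/hr × 16.7 hr = 747.0187 mL
Volume remaining = 1123 − 747.0187 = 375.9813 mL
New rate:
3.9 mg/min × 60 min/hr = 234 mg/hr
Rate = 234 mg/hr ÷ 2.548531 mg/mL = 91.81761 mL/hr
Time remaining = 375.9813 mL ÷ 91.81761 mL/hr = 4.094872 hr

4.1 hours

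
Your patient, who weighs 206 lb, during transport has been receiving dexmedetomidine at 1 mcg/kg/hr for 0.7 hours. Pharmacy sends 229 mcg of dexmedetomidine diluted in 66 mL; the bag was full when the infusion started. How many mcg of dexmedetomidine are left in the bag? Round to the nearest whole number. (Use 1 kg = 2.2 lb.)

Weight = 206 lb ÷ 2.2 lb/kg = 93.63636 kg
Dose = 1 mcg/kg/hr × 93.63636 kg = 93.63636 mcg/hr
Concentration = 229 mcg ÷ 66 mL = 3.469697 mcg/mL
Rate = 93.63636 mcg/hr ÷ 3.469697 mcg/mL = 26.9869 mL/hr
Volume infused = 26.9869 mL/hr × 0.7 hr = 18.89083 mL
Volume remaining = 66 − 18.89083 = 47.10917 mL
Drug remaining = 47.10917 mL × 3.469697 mcg/mL = 163.4545 mcg

163 mcg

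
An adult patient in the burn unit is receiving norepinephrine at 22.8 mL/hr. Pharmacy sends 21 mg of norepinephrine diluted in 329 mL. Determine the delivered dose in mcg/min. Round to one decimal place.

Concentration = 21 mg ÷ 329 mL = 0.06382979 mg/mL = 63.82979 mcg/mL
Drug rate = 22.8 mL/hr × 63.82979 mcg/mL = 1455.319 mcg/hr
1455.319 mcg/hr ÷ 60 min/hr = 24.25532 mcg/min

24.3 mcg/min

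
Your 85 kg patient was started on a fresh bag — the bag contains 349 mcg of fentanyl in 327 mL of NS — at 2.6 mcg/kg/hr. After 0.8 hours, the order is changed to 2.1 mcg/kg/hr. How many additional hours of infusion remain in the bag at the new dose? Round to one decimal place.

Initial rate:
Dose = 2.6 mcg/kg/hr × 85 kg = 221 mcg/hr
Concentration = 349 mcg ÷ 327 mL = 1.067278 mcg/mL
Rate = 221 mcg/hr ÷ 1.067278 mcg/mL = 207.0688 mL/hr
Volume infused so far = 207.0688 mL/hr × 0.8 hr = 165.655 mL
Volume remaining = 327 − 165.655 = 161.345 mL
New rate:
Dose = 2.1 mcg/kg/hr × 85 kg = 178.5 mcg/hr
Rate = 178.5 mcg/hr ÷ 1.067278 mcg/mL = 167.2479 mL/hr
Time remaining = 161.345 mL ÷ 167.2479 mL/hr = 0.9647059 hr

1.0 hours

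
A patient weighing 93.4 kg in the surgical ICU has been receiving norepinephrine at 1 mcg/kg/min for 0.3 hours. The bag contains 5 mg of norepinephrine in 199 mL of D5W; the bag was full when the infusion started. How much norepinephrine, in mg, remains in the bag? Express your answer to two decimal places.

3.32 mg

Dose = 1 mcg/kg/min × 93.4 kg = 93.4 mcg/min
93.4 mcg/min × 60 min/hr = 5604 mcg/hr
Concentration = 5 mg ÷ 199 mL = 0.02512563 mg/mL = 25.12563 mcg/mL
Rate = 5604 mcg/hr ÷ 25.12563 mcg/mL = 223.0392 mL/hr
Volume infused = 223.0392 mL/hr × 0.3 hr = 66.91176 mL
Volume remaining = 199 − 66.91176 = 132.0882 mL
Drug remaining = 132.0882 mL × 25.12563 mcg/mL = 3318.8 mcg = 3.3188 mg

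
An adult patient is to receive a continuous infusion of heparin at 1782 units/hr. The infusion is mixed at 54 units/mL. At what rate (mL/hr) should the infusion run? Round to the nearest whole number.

Rate = 1782 units/hr ÷ 54 units/mL = 33 mL/hr

33 mL/hr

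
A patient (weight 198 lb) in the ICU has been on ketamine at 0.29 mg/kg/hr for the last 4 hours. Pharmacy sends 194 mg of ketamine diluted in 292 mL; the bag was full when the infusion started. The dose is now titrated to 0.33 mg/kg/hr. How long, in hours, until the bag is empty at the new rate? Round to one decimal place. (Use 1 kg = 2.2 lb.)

Initial rate:
Weight = 198 lb ÷ 2.2 lb/kg = 90 kg
Dose = 0.29 mg/kg/hr × 90 kg = 26.1 mg/hr
Concentration = 194 mg ÷ 292 mL = 0.6643836 mg/mL
Rate = 26.1 mg/hr ÷ 0.6643836 mg/mL = 39.28454 mL/hr
Volume infused so far = 39.28454 mL/hr × 4 hr = 157.1381 mL
Volume remaining = 292 − 157.1381 = 134.8619 mL
New rate:
Dose = 0.33 mg/kg/hr × 90 kg = 29.7 mg/hr
Rate = 29.7 mg/hr ÷ 0.6643836 mg/mL = 44.70309 mL/hr
Time remaining = 134.8619 mL ÷ 44.70309 mL/hr = 3.016835 hr

3.0 hours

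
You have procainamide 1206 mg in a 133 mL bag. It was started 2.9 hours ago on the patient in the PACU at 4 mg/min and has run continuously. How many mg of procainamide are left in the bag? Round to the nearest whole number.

510 mg

4 mg/min × 60 min/hr = 240 mg/hr
Concentration = 1206 mg ÷ 133 mL = 9.067669 mg/mL
Rate = 240 mg/hr ÷ 9.067669 mg/mL = 26.46766 mL/hr
Volume infused = 26.46766 mL/hr × 2.9 hr = 76.75622 mL
Volume remaining = 133 − 76.75622 = 56.24378 mL
Drug remaining = 56.24378 mL × 9.067669 mg/mL = 510 mg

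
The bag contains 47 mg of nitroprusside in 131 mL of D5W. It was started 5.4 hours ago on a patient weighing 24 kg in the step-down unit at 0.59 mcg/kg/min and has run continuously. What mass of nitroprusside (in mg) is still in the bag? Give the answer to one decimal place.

42.4 mg

Dose = 0.59 mcg/kg/min × 24 kg = 14.16 mcg/min
14.16 mcg/min × 60 min/hr = 849.6 mcg/hr
Concentration = 47 mg ÷ 131 mL = 0.3587786 mg/mL = 358.7786 mcg/mL
Rate = 849.6 mcg/hr ÷ 358.7786 mcg/mL = 2.368034 mL/hr
Volume infused = 2.368034 mL/hr × 5.4 hr = 12.78738 mL
Volume remaining = 131 − 12.78738 = 118.2126 mL
Drug remaining = 118.2126 mL × 358.7786 mcg/mL = 42412.16 mcg = 42.41216 mg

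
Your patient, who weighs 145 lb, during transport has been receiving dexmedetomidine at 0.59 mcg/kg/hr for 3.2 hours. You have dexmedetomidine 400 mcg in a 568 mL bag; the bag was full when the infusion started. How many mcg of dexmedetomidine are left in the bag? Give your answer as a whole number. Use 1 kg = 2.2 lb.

Weight = 145 lb ÷ 2.2 lb/kg = 65.90909 kg
Dose = 0.59 mcg/kg/hr × 65.90909 kg = 38.88636 mcg/hr
Concentration = 400 mcg ÷ 568 mL = 0.7042254 mcg/mL
Rate = 38.88636 mcg/hr ÷ 0.7042254 mcg/mL = 55.21864 mL/hr
Volume infused = 55.21864 mL/hr × 3.2 hr = 176.6996 mL
Volume remaining = 568 − 176.6996 = 391.3004 mL
Drug remaining = 391.3004 mL × 0.7042254 mcg/mL = 275.5636 mcg

276 mcg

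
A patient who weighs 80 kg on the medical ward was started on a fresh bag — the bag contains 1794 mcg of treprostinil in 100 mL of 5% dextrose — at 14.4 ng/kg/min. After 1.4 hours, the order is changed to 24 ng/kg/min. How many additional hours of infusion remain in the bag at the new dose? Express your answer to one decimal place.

Initial rate:
Dose = 14.4 ng/kg/min × 80 kg = 1152 ng/min
1152 ng/min × 60 min/hr = 69120 ng/hr
Concentration = 1794 mcg ÷ 100 mL = 17.94 mcg/mL = 17940 ng/mL
Rate = 69120 ng/hr ÷ 17940 ng/mL = 3.852843 mL/hr
Volume infused so far = 3.852843 mL/hr × 1.4 hr = 5.39398 mL
Volume remaining = 100 − 5.39398 = 94.60602 mL
New rate:
Dose = 24 ng/kg/min × 80 kg = 1920 ng/min
1920 ng/min × 60 min/hr = 115200 ng/hr
Rate = 115200 ng/hr ÷ 17940 ng/mL = 6.421405 mL/hr
Time remaining = 94.60602 mL ÷ 6.421405 mL/hr = 14.73292 hr

14.7 hours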